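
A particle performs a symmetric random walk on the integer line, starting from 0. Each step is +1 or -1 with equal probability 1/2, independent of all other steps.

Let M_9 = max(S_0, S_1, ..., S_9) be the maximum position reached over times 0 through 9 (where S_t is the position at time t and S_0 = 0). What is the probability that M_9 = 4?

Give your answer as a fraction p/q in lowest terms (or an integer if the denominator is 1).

Let M_9 = max(S_0,...,S_9). Use the reflection principle: for j ≥ 1, #{paths with M_9 ≥ j} = #{S_9 ≥ j} + #{S_9 ≥ j+1}.
By reflection, #{M_9 ≥ 4} = #{S_9 ≥ 4} + #{S_9 ≥ 5} = 46 + 46 = 92.
#{M_9 ≥ 5} = #{S_9 ≥ 5} + #{S_9 ≥ 6} = 46 + 10 = 56.
#{M_9 = 4} = 92 - 56 = 36.
P(M_9 = 4) = 36/512 = 9/128

Answer: 9/128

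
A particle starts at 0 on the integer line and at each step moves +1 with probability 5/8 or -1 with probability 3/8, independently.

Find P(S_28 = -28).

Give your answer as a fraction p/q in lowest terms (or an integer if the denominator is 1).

Answer: 22876792454961/19342813113834066795298816

Derivation:
To reach position -28 after 28 steps: need 0 steps of +1 and 28 steps of -1.
Number of such sequences: C(28,0) = 1
Each has probability (5/8)^0 · (3/8)^28 = 22876792454961/19342813113834066795298816
P = 1 · 22876792454961/19342813113834066795298816 = 22876792454961/19342813113834066795298816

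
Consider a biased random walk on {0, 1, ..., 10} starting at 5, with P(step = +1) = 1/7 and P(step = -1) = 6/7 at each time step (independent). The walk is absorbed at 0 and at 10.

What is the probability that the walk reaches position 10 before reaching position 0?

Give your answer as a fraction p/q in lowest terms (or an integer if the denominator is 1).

Biased walk: p = 1/7, q = 6/7, r = q/p = 6
Gambler's ruin: P(hit 10 before 0 | start at 5) = (1 - r^a)/(1 - r^N)
r^5 = 7776; r^10 = 60466176
P = (1 - 7776) / (1 - 60466176) = -7775 / -60466175 = 1/7777

Answer: 1/7777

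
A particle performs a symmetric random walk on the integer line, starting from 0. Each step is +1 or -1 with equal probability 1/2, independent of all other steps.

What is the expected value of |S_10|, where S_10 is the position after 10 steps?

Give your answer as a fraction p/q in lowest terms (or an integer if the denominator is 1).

S_10 takes values m ≡ 0 (mod 2) with |m| ≤ 10; P(S_10=m) = C(10,(10+m)/2)/2^10.
Total paths: 2^10 = 1024
Distribution: P(S=-10)=1/1024, P(S=-8)=10/1024, P(S=-6)=45/1024, P(S=-4)=120/1024, P(S=-2)=210/1024, P(S=0)=252/1024, P(S=2)=210/1024, P(S=4)=120/1024, P(S=6)=45/1024, P(S=8)=10/1024, P(S=10)=1/1024
E[|S_10|] = Σ_m |m|·P(S_10=m) = 2520/1024 = 315/128

Answer: 315/128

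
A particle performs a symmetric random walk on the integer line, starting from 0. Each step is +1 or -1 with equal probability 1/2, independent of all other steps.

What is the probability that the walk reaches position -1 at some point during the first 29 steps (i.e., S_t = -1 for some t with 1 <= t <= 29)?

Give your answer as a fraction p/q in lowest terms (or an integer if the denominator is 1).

Answer: 57414019/67108864

Derivation:
Count via complement. Let g(t,s) = #length-t paths at position s with S_1..S_t all ≠ -1.
g(t,s) = g(t-1,s-1) + g(t-1,s+1) for s ≠ -1; g(t,-1) = 0.
t=0: g(0,0)=1
t=1: g(1,1)=1
t=2: g(2,0)=1 g(2,2)=1
t=3: g(3,1)=2 g(3,3)=1
t=4: g(4,0)=2 g(4,2)=3 g(4,4)=1
t=5: g(5,1)=5 g(5,3)=4 g(5,5)=1
t=6: g(6,0)=5 g(6,2)=9 g(6,4)=5 g(6,6)=1
t=7: g(7,1)=14 g(7,3)=14 g(7,5)=6 g(7,7)=1
t=8: g(8,0)=14 g(8,2)=28 g(8,4)=20 g(8,6)=7 g(8,8)=1
t=9: g(9,1)=42 g(9,3)=48 g(9,5)=27 g(9,7)=8 g(9,9)=1
t=10: g(10,0)=42 g(10,2)=90 g(10,4)=75 g(10,6)=35 g(10,8)=9 g(10,10)=1
t=11: g(11,1)=132 g(11,3)=165 g(11,5)=110 g(11,7)=44 g(11,9)=10 g(11,11)=1
t=12: g(12,0)=132 g(12,2)=297 g(12,4)=275 g(12,6)=154 g(12,8)=54 g(12,10)=11 g(12,12)=1
t=13: g(13,1)=429 g(13,3)=572 g(13,5)=429 g(13,7)=208 g(13,9)=65 g(13,11)=12 g(13,13)=1
t=14: g(14,0)=429 g(14,2)=1001 g(14,4)=1001 g(14,6)=637 g(14,8)=273 g(14,10)=77 g(14,12)=13 g(14,14)=1
t=15: g(15,1)=1430 g(15,3)=2002 g(15,5)=1638 g(15,7)=910 g(15,9)=350 g(15,11)=90 g(15,13)=14 g(15,15)=1
t=16: g(16,0)=1430 g(16,2)=3432 g(16,4)=3640 g(16,6)=2548 g(16,8)=1260 g(16,10)=440 g(16,12)=104 g(16,14)=15 g(16,16)=1
t=17: g(17,1)=4862 g(17,3)=7072 g(17,5)=6188 g(17,7)=3808 g(17,9)=1700 g(17,11)=544 g(17,13)=119 g(17,15)=16 g(17,17)=1
t=18: g(18,0)=4862 g(18,2)=11934 g(18,4)=13260 g(18,6)=9996 g(18,8)=5508 g(18,10)=2244 g(18,12)=663 g(18,14)=135 g(18,16)=17 g(18,18)=1
t=19: g(19,1)=16796 g(19,3)=25194 g(19,5)=23256 g(19,7)=15504 g(19,9)=7752 g(19,11)=2907 g(19,13)=798 g(19,15)=152 g(19,17)=18 g(19,19)=1
t=20: g(20,0)=16796 g(20,2)=41990 g(20,4)=48450 g(20,6)=38760 g(20,8)=23256 g(20,10)=10659 g(20,12)=3705 g(20,14)=950 g(20,16)=170 g(20,18)=19 g(20,20)=1
t=21: g(21,1)=58786 g(21,3)=90440 g(21,5)=87210 g(21,7)=62016 g(21,9)=33915 g(21,11)=14364 g(21,13)=4655 g(21,15)=1120 g(21,17)=189 g(21,19)=20 g(21,21)=1
t=22: g(22,0)=58786 g(22,2)=149226 g(22,4)=177650 g(22,6)=149226 g(22,8)=95931 g(22,10)=48279 g(22,12)=19019 g(22,14)=5775 g(22,16)=1309 g(22,18)=209 g(22,20)=21 g(22,22)=1
t=23: g(23,1)=208012 g(23,3)=326876 g(23,5)=326876 g(23,7)=245157 g(23,9)=144210 g(23,11)=67298 g(23,13)=24794 g(23,15)=7084 g(23,17)=1518 g(23,19)=230 g(23,21)=22 g(23,23)=1
t=24: g(24,0)=208012 g(24,2)=534888 g(24,4)=653752 g(24,6)=572033 g(24,8)=389367 g(24,10)=211508 g(24,12)=92092 g(24,14)=31878 g(24,16)=8602 g(24,18)=1748 g(24,20)=252 g(24,22)=23 g(24,24)=1
t=25: g(25,1)=742900 g(25,3)=1188640 g(25,5)=1225785 g(25,7)=961400 g(25,9)=600875 g(25,11)=303600 g(25,13)=123970 g(25,15)=40480 g(25,17)=10350 g(25,19)=2000 g(25,21)=275 g(25,23)=24 g(25,25)=1
t=26: g(26,0)=742900 g(26,2)=1931540 g(26,4)=2414425 g(26,6)=2187185 g(26,8)=1562275 g(26,10)=904475 g(26,12)=427570 g(26,14)=164450 g(26,16)=50830 g(26,18)=12350 g(26,20)=2275 g(26,22)=299 g(26,24)=25 g(26,26)=1
t=27: g(27,1)=2674440 g(27,3)=4345965 g(27,5)=4601610 g(27,7)=3749460 g(27,9)=2466750 g(27,11)=1332045 g(27,13)=592020 g(27,15)=215280 g(27,17)=63180 g(27,19)=14625 g(27,21)=2574 g(27,23)=324 g(27,25)=26 g(27,27)=1
t=28: g(28,0)=2674440 g(28,2)=7020405 g(28,4)=8947575 g(28,6)=8351070 g(28,8)=6216210 g(28,10)=3798795 g(28,12)=1924065 g(28,14)=807300 g(28,16)=278460 g(28,18)=77805 g(28,20)=17199 g(28,22)=2898 g(28,24)=350 g(28,26)=27 g(28,28)=1
t=29: g(29,1)=9694845 g(29,3)=15967980 g(29,5)=17298645 g(29,7)=14567280 g(29,9)=10015005 g(29,11)=5722860 g(29,13)=2731365 g(29,15)=1085760 g(29,17)=356265 g(29,19)=95004 g(29,21)=20097 g(29,23)=3248 g(29,25)=377 g(29,27)=28 g(29,29)=1
Paths never hitting -1: Σ_s g(29,s) = 77558760
Paths hitting -1: 2^29 - 77558760 = 459312152
P = 459312152/536870912 = 57414019/67108864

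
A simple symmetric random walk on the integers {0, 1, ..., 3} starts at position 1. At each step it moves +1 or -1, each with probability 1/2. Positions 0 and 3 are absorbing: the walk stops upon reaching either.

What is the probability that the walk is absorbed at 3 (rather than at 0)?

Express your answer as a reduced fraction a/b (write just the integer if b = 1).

Symmetric walk (p = 1/2): the harmonic-function argument gives P(hit 3 before 0 | start at 1) = a/N.
P = 1/3 = 1/3

Answer: 1/3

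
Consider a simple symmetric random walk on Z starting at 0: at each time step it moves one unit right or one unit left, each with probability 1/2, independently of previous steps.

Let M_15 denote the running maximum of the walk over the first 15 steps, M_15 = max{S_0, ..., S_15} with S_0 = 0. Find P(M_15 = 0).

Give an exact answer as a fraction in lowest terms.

Let M_15 = max(S_0,...,S_15). Use the reflection principle: for j ≥ 1, #{paths with M_15 ≥ j} = #{S_15 ≥ j} + #{S_15 ≥ j+1}.
P(M_15 ≥ 0) = 1 since S_0 = 0, so #{M_15 ≥ 0} = 32768.
#{M_15 ≥ 1} = #{S_15 ≥ 1} + #{S_15 ≥ 2} = 16384 + 9949 = 26333.
#{M_15 = 0} = 32768 - 26333 = 6435.
P(M_15 = 0) = 6435/32768 = 6435/32768

Answer: 6435/32768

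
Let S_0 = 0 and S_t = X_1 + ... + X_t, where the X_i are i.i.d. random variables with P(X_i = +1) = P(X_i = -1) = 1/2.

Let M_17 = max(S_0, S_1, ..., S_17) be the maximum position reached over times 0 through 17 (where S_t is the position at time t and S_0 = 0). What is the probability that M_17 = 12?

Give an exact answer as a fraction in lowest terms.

Answer: 17/16384

Derivation:
Let M_17 = max(S_0,...,S_17). Use the reflection principle: for j ≥ 1, #{paths with M_17 ≥ j} = #{S_17 ≥ j} + #{S_17 ≥ j+1}.
By reflection, #{M_17 ≥ 12} = #{S_17 ≥ 12} + #{S_17 ≥ 13} = 154 + 154 = 308.
#{M_17 ≥ 13} = #{S_17 ≥ 13} + #{S_17 ≥ 14} = 154 + 18 = 172.
#{M_17 = 12} = 308 - 172 = 136.
P(M_17 = 12) = 136/131072 = 17/16384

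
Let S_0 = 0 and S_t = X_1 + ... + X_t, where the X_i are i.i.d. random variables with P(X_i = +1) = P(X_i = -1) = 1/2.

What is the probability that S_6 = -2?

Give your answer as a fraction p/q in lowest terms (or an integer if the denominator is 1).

To reach position -2 after 6 steps: need 2 steps of +1 and 4 of -1.
Favorable paths: C(6,2) = 15
Total paths: 2^6 = 64
P = 15/64 = 15/64

Answer: 15/64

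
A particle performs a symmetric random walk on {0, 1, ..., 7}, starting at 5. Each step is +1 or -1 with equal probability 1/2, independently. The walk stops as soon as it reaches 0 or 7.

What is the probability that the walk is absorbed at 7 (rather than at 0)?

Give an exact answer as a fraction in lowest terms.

Answer: 5/7

Derivation:
Symmetric walk (p = 1/2): the harmonic-function argument gives P(hit 7 before 0 | start at 5) = a/N.
P = 5/7 = 5/7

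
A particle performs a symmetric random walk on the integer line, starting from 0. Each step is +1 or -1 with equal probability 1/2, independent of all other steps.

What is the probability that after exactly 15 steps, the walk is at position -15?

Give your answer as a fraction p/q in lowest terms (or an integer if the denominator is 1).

To reach position -15 after 15 steps: need 0 steps of +1 and 15 of -1.
Favorable paths: C(15,0) = 1
Total paths: 2^15 = 32768
P = 1/32768 = 1/32768

Answer: 1/32768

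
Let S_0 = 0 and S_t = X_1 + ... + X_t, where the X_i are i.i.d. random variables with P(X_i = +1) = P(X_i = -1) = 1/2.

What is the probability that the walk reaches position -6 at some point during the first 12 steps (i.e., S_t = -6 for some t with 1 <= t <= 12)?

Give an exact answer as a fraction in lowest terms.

Answer: 189/2048

Derivation:
Count via complement. Let g(t,s) = #length-t paths at position s with S_1..S_t all ≠ -6.
g(t,s) = g(t-1,s-1) + g(t-1,s+1) for s ≠ -6; g(t,-6) = 0.
t=0: g(0,0)=1
t=1: g(1,-1)=1 g(1,1)=1
t=2: g(2,-2)=1 g(2,0)=2 g(2,2)=1
t=3: g(3,-3)=1 g(3,-1)=3 g(3,1)=3 g(3,3)=1
t=4: g(4,-4)=1 g(4,-2)=4 g(4,0)=6 g(4,2)=4 g(4,4)=1
t=5: g(5,-5)=1 g(5,-3)=5 g(5,-1)=10 g(5,1)=10 g(5,3)=5 g(5,5)=1
t=6: g(6,-4)=6 g(6,-2)=15 g(6,0)=20 g(6,2)=15 g(6,4)=6 g(6,6)=1
t=7: g(7,-5)=6 g(7,-3)=21 g(7,-1)=35 g(7,1)=35 g(7,3)=21 g(7,5)=7 g(7,7)=1
t=8: g(8,-4)=27 g(8,-2)=56 g(8,0)=70 g(8,2)=56 g(8,4)=28 g(8,6)=8 g(8,8)=1
t=9: g(9,-5)=27 g(9,-3)=83 g(9,-1)=126 g(9,1)=126 g(9,3)=84 g(9,5)=36 g(9,7)=9 g(9,9)=1
t=10: g(10,-4)=110 g(10,-2)=209 g(10,0)=252 g(10,2)=210 g(10,4)=120 g(10,6)=45 g(10,8)=10 g(10,10)=1
t=11: g(11,-5)=110 g(11,-3)=319 g(11,-1)=461 g(11,1)=462 g(11,3)=330 g(11,5)=165 g(11,7)=55 g(11,9)=11 g(11,11)=1
t=12: g(12,-4)=429 g(12,-2)=780 g(12,0)=923 g(12,2)=792 g(12,4)=495 g(12,6)=220 g(12,8)=66 g(12,10)=12 g(12,12)=1
Paths never hitting -6: Σ_s g(12,s) = 3718
Paths hitting -6: 2^12 - 3718 = 378
P = 378/4096 = 189/2048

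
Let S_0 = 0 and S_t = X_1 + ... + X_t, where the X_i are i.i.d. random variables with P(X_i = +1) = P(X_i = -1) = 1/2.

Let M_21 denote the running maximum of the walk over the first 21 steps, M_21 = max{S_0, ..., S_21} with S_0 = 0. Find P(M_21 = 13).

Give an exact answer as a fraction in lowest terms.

Let M_21 = max(S_0,...,S_21). Use the reflection principle: for j ≥ 1, #{paths with M_21 ≥ j} = #{S_21 ≥ j} + #{S_21 ≥ j+1}.
By reflection, #{M_21 ≥ 13} = #{S_21 ≥ 13} + #{S_21 ≥ 14} = 7547 + 1562 = 9109.
#{M_21 ≥ 14} = #{S_21 ≥ 14} + #{S_21 ≥ 15} = 1562 + 1562 = 3124.
#{M_21 = 13} = 9109 - 3124 = 5985.
P(M_21 = 13) = 5985/2097152 = 5985/2097152

Answer: 5985/2097152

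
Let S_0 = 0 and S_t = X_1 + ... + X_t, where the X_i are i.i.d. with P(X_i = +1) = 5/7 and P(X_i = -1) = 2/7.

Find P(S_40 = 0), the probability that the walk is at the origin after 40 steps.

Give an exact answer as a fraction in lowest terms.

To be at 0 after 40 steps: need exactly 20 steps of +1 and 20 of -1.
Number of such sequences: C(40,20) = 137846528820
Each has probability (5/7)^20 · (2/7)^20 = 100000000000000000000/6366805760909027985741435139224001
P = 137846528820 · 100000000000000000000/6366805760909027985741435139224001 = 1969236126000000000000000000000/909543680129861140820205019889143

Answer: 1969236126000000000000000000000/909543680129861140820205019889143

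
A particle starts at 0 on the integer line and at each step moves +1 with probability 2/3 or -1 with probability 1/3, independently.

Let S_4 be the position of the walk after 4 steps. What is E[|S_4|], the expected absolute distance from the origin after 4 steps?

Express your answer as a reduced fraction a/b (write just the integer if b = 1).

Answer: 148/81

Derivation:
S_4 takes values m ≡ 0 (mod 2) with |m| ≤ 4; P(S_4=m) = C(4,(4+m)/2) · (2/3)^((4+m)/2) · (1/3)^((4-m)/2).
Distribution: P(S=-4)=1/81, P(S=-2)=8/81, P(S=0)=8/27, P(S=2)=32/81, P(S=4)=16/81
E[|S_4|] = Σ_m |m|·P(S_4=m) = 148/81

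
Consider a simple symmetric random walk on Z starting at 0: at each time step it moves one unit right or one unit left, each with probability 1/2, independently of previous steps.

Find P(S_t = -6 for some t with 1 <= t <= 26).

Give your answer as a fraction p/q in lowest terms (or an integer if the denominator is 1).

Count via complement. Let g(t,s) = #length-t paths at position s with S_1..S_t all ≠ -6.
g(t,s) = g(t-1,s-1) + g(t-1,s+1) for s ≠ -6; g(t,-6) = 0.
t=0: g(0,0)=1
t=1: g(1,-1)=1 g(1,1)=1
t=2: g(2,-2)=1 g(2,0)=2 g(2,2)=1
t=3: g(3,-3)=1 g(3,-1)=3 g(3,1)=3 g(3,3)=1
t=4: g(4,-4)=1 g(4,-2)=4 g(4,0)=6 g(4,2)=4 g(4,4)=1
t=5: g(5,-5)=1 g(5,-3)=5 g(5,-1)=10 g(5,1)=10 g(5,3)=5 g(5,5)=1
t=6: g(6,-4)=6 g(6,-2)=15 g(6,0)=20 g(6,2)=15 g(6,4)=6 g(6,6)=1
t=7: g(7,-5)=6 g(7,-3)=21 g(7,-1)=35 g(7,1)=35 g(7,3)=21 g(7,5)=7 g(7,7)=1
t=8: g(8,-4)=27 g(8,-2)=56 g(8,0)=70 g(8,2)=56 g(8,4)=28 g(8,6)=8 g(8,8)=1
t=9: g(9,-5)=27 g(9,-3)=83 g(9,-1)=126 g(9,1)=126 g(9,3)=84 g(9,5)=36 g(9,7)=9 g(9,9)=1
t=10: g(10,-4)=110 g(10,-2)=209 g(10,0)=252 g(10,2)=210 g(10,4)=120 g(10,6)=45 g(10,8)=10 g(10,10)=1
t=11: g(11,-5)=110 g(11,-3)=319 g(11,-1)=461 g(11,1)=462 g(11,3)=330 g(11,5)=165 g(11,7)=55 g(11,9)=11 g(11,11)=1
t=12: g(12,-4)=429 g(12,-2)=780 g(12,0)=923 g(12,2)=792 g(12,4)=495 g(12,6)=220 g(12,8)=66 g(12,10)=12 g(12,12)=1
t=13: g(13,-5)=429 g(13,-3)=1209 g(13,-1)=1703 g(13,1)=1715 g(13,3)=1287 g(13,5)=715 g(13,7)=286 g(13,9)=78 g(13,11)=13 g(13,13)=1
t=14: g(14,-4)=1638 g(14,-2)=2912 g(14,0)=3418 g(14,2)=3002 g(14,4)=2002 g(14,6)=1001 g(14,8)=364 g(14,10)=91 g(14,12)=14 g(14,14)=1
t=15: g(15,-5)=1638 g(15,-3)=4550 g(15,-1)=6330 g(15,1)=6420 g(15,3)=5004 g(15,5)=3003 g(15,7)=1365 g(15,9)=455 g(15,11)=105 g(15,13)=15 g(15,15)=1
t=16: g(16,-4)=6188 g(16,-2)=10880 g(16,0)=12750 g(16,2)=11424 g(16,4)=8007 g(16,6)=4368 g(16,8)=1820 g(16,10)=560 g(16,12)=120 g(16,14)=16 g(16,16)=1
t=17: g(17,-5)=6188 g(17,-3)=17068 g(17,-1)=23630 g(17,1)=24174 g(17,3)=19431 g(17,5)=12375 g(17,7)=6188 g(17,9)=2380 g(17,11)=680 g(17,13)=136 g(17,15)=17 g(17,17)=1
t=18: g(18,-4)=23256 g(18,-2)=40698 g(18,0)=47804 g(18,2)=43605 g(18,4)=31806 g(18,6)=18563 g(18,8)=8568 g(18,10)=3060 g(18,12)=816 g(18,14)=153 g(18,16)=18 g(18,18)=1
t=19: g(19,-5)=23256 g(19,-3)=63954 g(19,-1)=88502 g(19,1)=91409 g(19,3)=75411 g(19,5)=50369 g(19,7)=27131 g(19,9)=11628 g(19,11)=3876 g(19,13)=969 g(19,15)=171 g(19,17)=19 g(19,19)=1
t=20: g(20,-4)=87210 g(20,-2)=152456 g(20,0)=179911 g(20,2)=166820 g(20,4)=125780 g(20,6)=77500 g(20,8)=38759 g(20,10)=15504 g(20,12)=4845 g(20,14)=1140 g(20,16)=190 g(20,18)=20 g(20,20)=1
t=21: g(21,-5)=87210 g(21,-3)=239666 g(21,-1)=332367 g(21,1)=346731 g(21,3)=292600 g(21,5)=203280 g(21,7)=116259 g(21,9)=54263 g(21,11)=20349 g(21,13)=5985 g(21,15)=1330 g(21,17)=210 g(21,19)=21 g(21,21)=1
t=22: g(22,-4)=326876 g(22,-2)=572033 g(22,0)=679098 g(22,2)=639331 g(22,4)=495880 g(22,6)=319539 g(22,8)=170522 g(22,10)=74612 g(22,12)=26334 g(22,14)=7315 g(22,16)=1540 g(22,18)=231 g(22,20)=22 g(22,22)=1
t=23: g(23,-5)=326876 g(23,-3)=898909 g(23,-1)=1251131 g(23,1)=1318429 g(23,3)=1135211 g(23,5)=815419 g(23,7)=490061 g(23,9)=245134 g(23,11)=100946 g(23,13)=33649 g(23,15)=8855 g(23,17)=1771 g(23,19)=253 g(23,21)=23 g(23,23)=1
t=24: g(24,-4)=1225785 g(24,-2)=2150040 g(24,0)=2569560 g(24,2)=2453640 g(24,4)=1950630 g(24,6)=1305480 g(24,8)=735195 g(24,10)=346080 g(24,12)=134595 g(24,14)=42504 g(24,16)=10626 g(24,18)=2024 g(24,20)=276 g(24,22)=24 g(24,24)=1
t=25: g(25,-5)=1225785 g(25,-3)=3375825 g(25,-1)=4719600 g(25,1)=5023200 g(25,3)=4404270 g(25,5)=3256110 g(25,7)=2040675 g(25,9)=1081275 g(25,11)=480675 g(25,13)=177099 g(25,15)=53130 g(25,17)=12650 g(25,19)=2300 g(25,21)=300 g(25,23)=25 g(25,25)=1
t=26: g(26,-4)=4601610 g(26,-2)=8095425 g(26,0)=9742800 g(26,2)=9427470 g(26,4)=7660380 g(26,6)=5296785 g(26,8)=3121950 g(26,10)=1561950 g(26,12)=657774 g(26,14)=230229 g(26,16)=65780 g(26,18)=14950 g(26,20)=2600 g(26,22)=325 g(26,24)=26 g(26,26)=1
Paths never hitting -6: Σ_s g(26,s) = 50480055
Paths hitting -6: 2^26 - 50480055 = 16628809
P = 16628809/67108864 = 16628809/67108864

Answer: 16628809/67108864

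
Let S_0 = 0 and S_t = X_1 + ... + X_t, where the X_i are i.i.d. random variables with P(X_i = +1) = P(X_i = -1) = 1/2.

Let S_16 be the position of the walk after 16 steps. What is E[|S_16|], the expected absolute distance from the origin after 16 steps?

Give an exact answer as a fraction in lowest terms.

S_16 takes values m ≡ 0 (mod 2) with |m| ≤ 16; P(S_16=m) = C(16,(16+m)/2)/2^16.
Total paths: 2^16 = 65536
Distribution: P(S=-16)=1/65536, P(S=-14)=16/65536, P(S=-12)=120/65536, P(S=-10)=560/65536, P(S=-8)=1820/65536, P(S=-6)=4368/65536, P(S=-4)=8008/65536, P(S=-2)=11440/65536, P(S=0)=12870/65536, P(S=2)=11440/65536, P(S=4)=8008/65536, P(S=6)=4368/65536, P(S=8)=1820/65536, P(S=10)=560/65536, P(S=12)=120/65536, P(S=14)=16/65536, P(S=16)=1/65536
E[|S_16|] = Σ_m |m|·P(S_16=m) = 205920/65536 = 6435/2048

Answer: 6435/2048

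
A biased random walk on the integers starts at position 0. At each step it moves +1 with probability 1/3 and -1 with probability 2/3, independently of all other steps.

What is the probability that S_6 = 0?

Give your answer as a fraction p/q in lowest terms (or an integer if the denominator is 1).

Answer: 160/729

Derivation:
To be at 0 after 6 steps: need exactly 3 steps of +1 and 3 of -1.
Number of such sequences: C(6,3) = 20
Each has probability (1/3)^3 · (2/3)^3 = 8/729
P = 20 · 8/729 = 160/729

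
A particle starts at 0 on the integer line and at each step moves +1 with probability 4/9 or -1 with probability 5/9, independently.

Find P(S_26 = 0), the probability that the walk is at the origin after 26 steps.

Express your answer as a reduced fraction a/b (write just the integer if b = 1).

Answer: 852017152000000000000000/6461081889226673298932241

Derivation:
To be at 0 after 26 steps: need exactly 13 steps of +1 and 13 of -1.
Number of such sequences: C(26,13) = 10400600
Each has probability (4/9)^13 · (5/9)^13 = 81920000000000000/6461081889226673298932241
P = 10400600 · 81920000000000000/6461081889226673298932241 = 852017152000000000000000/6461081889226673298932241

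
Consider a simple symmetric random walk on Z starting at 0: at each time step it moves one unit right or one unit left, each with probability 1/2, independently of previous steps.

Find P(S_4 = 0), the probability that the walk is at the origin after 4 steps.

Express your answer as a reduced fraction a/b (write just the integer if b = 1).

To return to 0 after 4 steps: need exactly 2 steps of +1 and 2 of -1.
Favorable paths: C(4,2) = 6
Total paths: 2^4 = 16
P = 6/16 = 3/8

Answer: 3/8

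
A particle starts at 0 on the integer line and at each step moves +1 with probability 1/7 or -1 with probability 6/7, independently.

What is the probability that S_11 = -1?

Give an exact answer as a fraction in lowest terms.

To reach position -1 after 11 steps: need 5 steps of +1 and 6 steps of -1.
Number of such sequences: C(11,5) = 462
Each has probability (1/7)^5 · (6/7)^6 = 46656/1977326743
P = 462 · 46656/1977326743 = 3079296/282475249

Answer: 3079296/282475249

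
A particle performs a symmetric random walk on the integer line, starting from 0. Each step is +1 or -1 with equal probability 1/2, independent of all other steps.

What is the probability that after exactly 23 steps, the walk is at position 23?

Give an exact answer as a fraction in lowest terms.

Answer: 1/8388608

Derivation:
To reach position 23 after 23 steps: need 23 steps of +1 and 0 of -1.
Favorable paths: C(23,23) = 1
Total paths: 2^23 = 8388608
P = 1/8388608 = 1/8388608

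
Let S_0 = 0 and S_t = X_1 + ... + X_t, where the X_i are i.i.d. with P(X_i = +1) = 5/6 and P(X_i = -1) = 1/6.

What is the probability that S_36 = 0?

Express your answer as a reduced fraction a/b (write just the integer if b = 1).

Answer: 2884907817840576171875/859535399874211295514329088

Derivation:
To be at 0 after 36 steps: need exactly 18 steps of +1 and 18 of -1.
Number of such sequences: C(36,18) = 9075135300
Each has probability (5/6)^18 · (1/6)^18 = 3814697265625/10314424798490535546171949056
P = 9075135300 · 3814697265625/10314424798490535546171949056 = 2884907817840576171875/859535399874211295514329088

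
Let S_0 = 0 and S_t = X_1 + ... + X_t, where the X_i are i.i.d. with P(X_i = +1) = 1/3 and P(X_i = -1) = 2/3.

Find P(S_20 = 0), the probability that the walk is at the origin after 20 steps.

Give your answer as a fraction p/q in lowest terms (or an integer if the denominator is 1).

To be at 0 after 20 steps: need exactly 10 steps of +1 and 10 of -1.
Number of such sequences: C(20,10) = 184756
Each has probability (1/3)^10 · (2/3)^10 = 1024/3486784401
P = 184756 · 1024/3486784401 = 189190144/3486784401

Answer: 189190144/3486784401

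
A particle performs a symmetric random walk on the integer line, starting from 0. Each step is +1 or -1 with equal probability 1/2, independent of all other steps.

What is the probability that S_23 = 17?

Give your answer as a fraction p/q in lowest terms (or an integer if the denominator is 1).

Answer: 1771/8388608

Derivation:
To reach position 17 after 23 steps: need 20 steps of +1 and 3 of -1.
Favorable paths: C(23,20) = 1771
Total paths: 2^23 = 8388608
P = 1771/8388608 = 1771/8388608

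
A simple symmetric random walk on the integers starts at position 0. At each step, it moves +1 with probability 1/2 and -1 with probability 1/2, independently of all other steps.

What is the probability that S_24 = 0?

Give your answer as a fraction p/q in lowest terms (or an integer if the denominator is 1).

Answer: 676039/4194304

Derivation:
To return to 0 after 24 steps: need exactly 12 steps of +1 and 12 of -1.
Favorable paths: C(24,12) = 2704156
Total paths: 2^24 = 16777216
P = 2704156/16777216 = 676039/4194304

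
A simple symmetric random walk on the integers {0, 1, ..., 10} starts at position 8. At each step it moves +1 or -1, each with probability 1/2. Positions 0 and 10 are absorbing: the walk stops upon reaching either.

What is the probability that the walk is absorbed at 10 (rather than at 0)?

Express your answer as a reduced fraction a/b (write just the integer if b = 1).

Symmetric walk (p = 1/2): the harmonic-function argument gives P(hit 10 before 0 | start at 8) = a/N.
P = 8/10 = 4/5

Answer: 4/5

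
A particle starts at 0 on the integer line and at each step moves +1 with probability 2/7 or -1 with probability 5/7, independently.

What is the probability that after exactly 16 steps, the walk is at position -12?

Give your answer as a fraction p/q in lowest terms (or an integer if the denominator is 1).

To reach position -12 after 16 steps: need 2 steps of +1 and 14 steps of -1.
Number of such sequences: C(16,2) = 120
Each has probability (2/7)^2 · (5/7)^14 = 24414062500/33232930569601
P = 120 · 24414062500/33232930569601 = 2929687500000/33232930569601

Answer: 2929687500000/33232930569601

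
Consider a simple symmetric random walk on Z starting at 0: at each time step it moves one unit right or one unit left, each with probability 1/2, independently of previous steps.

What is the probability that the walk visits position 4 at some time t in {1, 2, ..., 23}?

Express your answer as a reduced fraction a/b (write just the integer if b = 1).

Count via complement. Let g(t,s) = #length-t paths at position s with S_1..S_t all ≠ 4.
g(t,s) = g(t-1,s-1) + g(t-1,s+1) for s ≠ 4; g(t,4) = 0.
t=0: g(0,0)=1
t=1: g(1,-1)=1 g(1,1)=1
t=2: g(2,-2)=1 g(2,0)=2 g(2,2)=1
t=3: g(3,-3)=1 g(3,-1)=3 g(3,1)=3 g(3,3)=1
t=4: g(4,-4)=1 g(4,-2)=4 g(4,0)=6 g(4,2)=4
t=5: g(5,-5)=1 g(5,-3)=5 g(5,-1)=10 g(5,1)=10 g(5,3)=4
t=6: g(6,-6)=1 g(6,-4)=6 g(6,-2)=15 g(6,0)=20 g(6,2)=14
t=7: g(7,-7)=1 g(7,-5)=7 g(7,-3)=21 g(7,-1)=35 g(7,1)=34 g(7,3)=14
t=8: g(8,-8)=1 g(8,-6)=8 g(8,-4)=28 g(8,-2)=56 g(8,0)=69 g(8,2)=48
t=9: g(9,-9)=1 g(9,-7)=9 g(9,-5)=36 g(9,-3)=84 g(9,-1)=125 g(9,1)=117 g(9,3)=48
t=10: g(10,-10)=1 g(10,-8)=10 g(10,-6)=45 g(10,-4)=120 g(10,-2)=209 g(10,0)=242 g(10,2)=165
t=11: g(11,-11)=1 g(11,-9)=11 g(11,-7)=55 g(11,-5)=165 g(11,-3)=329 g(11,-1)=451 g(11,1)=407 g(11,3)=165
t=12: g(12,-12)=1 g(12,-10)=12 g(12,-8)=66 g(12,-6)=220 g(12,-4)=494 g(12,-2)=780 g(12,0)=858 g(12,2)=572
t=13: g(13,-13)=1 g(13,-11)=13 g(13,-9)=78 g(13,-7)=286 g(13,-5)=714 g(13,-3)=1274 g(13,-1)=1638 g(13,1)=1430 g(13,3)=572
t=14: g(14,-14)=1 g(14,-12)=14 g(14,-10)=91 g(14,-8)=364 g(14,-6)=1000 g(14,-4)=1988 g(14,-2)=2912 g(14,0)=3068 g(14,2)=2002
t=15: g(15,-15)=1 g(15,-13)=15 g(15,-11)=105 g(15,-9)=455 g(15,-7)=1364 g(15,-5)=2988 g(15,-3)=4900 g(15,-1)=5980 g(15,1)=5070 g(15,3)=2002
t=16: g(16,-16)=1 g(16,-14)=16 g(16,-12)=120 g(16,-10)=560 g(16,-8)=1819 g(16,-6)=4352 g(16,-4)=7888 g(16,-2)=10880 g(16,0)=11050 g(16,2)=7072
t=17: g(17,-17)=1 g(17,-15)=17 g(17,-13)=136 g(17,-11)=680 g(17,-9)=2379 g(17,-7)=6171 g(17,-5)=12240 g(17,-3)=18768 g(17,-1)=21930 g(17,1)=18122 g(17,3)=7072
t=18: g(18,-18)=1 g(18,-16)=18 g(18,-14)=153 g(18,-12)=816 g(18,-10)=3059 g(18,-8)=8550 g(18,-6)=18411 g(18,-4)=31008 g(18,-2)=40698 g(18,0)=40052 g(18,2)=25194
t=19: g(19,-19)=1 g(19,-17)=19 g(19,-15)=171 g(19,-13)=969 g(19,-11)=3875 g(19,-9)=11609 g(19,-7)=26961 g(19,-5)=49419 g(19,-3)=71706 g(19,-1)=80750 g(19,1)=65246 g(19,3)=25194
t=20: g(20,-20)=1 g(20,-18)=20 g(20,-16)=190 g(20,-14)=1140 g(20,-12)=4844 g(20,-10)=15484 g(20,-8)=38570 g(20,-6)=76380 g(20,-4)=121125 g(20,-2)=152456 g(20,0)=145996 g(20,2)=90440
t=21: g(21,-21)=1 g(21,-19)=21 g(21,-17)=210 g(21,-15)=1330 g(21,-13)=5984 g(21,-11)=20328 g(21,-9)=54054 g(21,-7)=114950 g(21,-5)=197505 g(21,-3)=273581 g(21,-1)=298452 g(21,1)=236436 g(21,3)=90440
t=22: g(22,-22)=1 g(22,-20)=22 g(22,-18)=231 g(22,-16)=1540 g(22,-14)=7314 g(22,-12)=26312 g(22,-10)=74382 g(22,-8)=169004 g(22,-6)=312455 g(22,-4)=471086 g(22,-2)=572033 g(22,0)=534888 g(22,2)=326876
t=23: g(23,-23)=1 g(23,-21)=23 g(23,-19)=253 g(23,-17)=1771 g(23,-15)=8854 g(23,-13)=33626 g(23,-11)=100694 g(23,-9)=243386 g(23,-7)=481459 g(23,-5)=783541 g(23,-3)=1043119 g(23,-1)=1106921 g(23,1)=861764 g(23,3)=326876
Paths never hitting 4: Σ_s g(23,s) = 4992288
Paths hitting 4: 2^23 - 4992288 = 3396320
P = 3396320/8388608 = 106135/262144

Answer: 106135/262144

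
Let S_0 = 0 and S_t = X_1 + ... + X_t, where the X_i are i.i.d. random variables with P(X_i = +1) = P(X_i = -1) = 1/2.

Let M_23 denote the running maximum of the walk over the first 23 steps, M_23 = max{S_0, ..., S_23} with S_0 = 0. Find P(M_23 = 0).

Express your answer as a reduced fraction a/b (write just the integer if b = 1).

Let M_23 = max(S_0,...,S_23). Use the reflection principle: for j ≥ 1, #{paths with M_23 ≥ j} = #{S_23 ≥ j} + #{S_23 ≥ j+1}.
P(M_23 ≥ 0) = 1 since S_0 = 0, so #{M_23 ≥ 0} = 8388608.
#{M_23 ≥ 1} = #{S_23 ≥ 1} + #{S_23 ≥ 2} = 4194304 + 2842226 = 7036530.
#{M_23 = 0} = 8388608 - 7036530 = 1352078.
P(M_23 = 0) = 1352078/8388608 = 676039/4194304

Answer: 676039/4194304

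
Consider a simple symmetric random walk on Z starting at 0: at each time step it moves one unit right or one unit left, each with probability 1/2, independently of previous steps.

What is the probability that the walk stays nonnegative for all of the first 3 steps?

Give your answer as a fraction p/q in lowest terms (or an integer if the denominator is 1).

Answer: 3/8

Derivation:
Let f(t,s) = #length-t paths at position s with S_1..S_t all ≥ 0.
f(t,s) = f(t-1,s-1) + f(t-1,s+1) for s ≥ 0; f(t,s) = 0 for s < 0.
t=0: f(0,0)=1
t=1: f(1,1)=1
t=2: f(2,0)=1 f(2,2)=1
t=3: f(3,1)=2 f(3,3)=1
Σ_s f(3,s) = 3
P = 3/8 = 3/8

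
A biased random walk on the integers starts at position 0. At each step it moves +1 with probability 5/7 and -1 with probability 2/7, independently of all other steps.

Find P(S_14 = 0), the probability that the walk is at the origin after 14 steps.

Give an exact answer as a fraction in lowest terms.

Answer: 34320000000/678223072849

Derivation:
To be at 0 after 14 steps: need exactly 7 steps of +1 and 7 of -1.
Number of such sequences: C(14,7) = 3432
Each has probability (5/7)^7 · (2/7)^7 = 10000000/678223072849
P = 3432 · 10000000/678223072849 = 34320000000/678223072849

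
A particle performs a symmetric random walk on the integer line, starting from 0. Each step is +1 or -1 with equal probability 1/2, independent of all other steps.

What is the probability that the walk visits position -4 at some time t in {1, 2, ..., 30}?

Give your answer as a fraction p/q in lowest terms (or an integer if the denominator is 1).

Count via complement. Let g(t,s) = #length-t paths at position s with S_1..S_t all ≠ -4.
g(t,s) = g(t-1,s-1) + g(t-1,s+1) for s ≠ -4; g(t,-4) = 0.
t=0: g(0,0)=1
t=1: g(1,-1)=1 g(1,1)=1
t=2: g(2,-2)=1 g(2,0)=2 g(2,2)=1
t=3: g(3,-3)=1 g(3,-1)=3 g(3,1)=3 g(3,3)=1
t=4: g(4,-2)=4 g(4,0)=6 g(4,2)=4 g(4,4)=1
t=5: g(5,-3)=4 g(5,-1)=10 g(5,1)=10 g(5,3)=5 g(5,5)=1
t=6: g(6,-2)=14 g(6,0)=20 g(6,2)=15 g(6,4)=6 g(6,6)=1
t=7: g(7,-3)=14 g(7,-1)=34 g(7,1)=35 g(7,3)=21 g(7,5)=7 g(7,7)=1
t=8: g(8,-2)=48 g(8,0)=69 g(8,2)=56 g(8,4)=28 g(8,6)=8 g(8,8)=1
t=9: g(9,-3)=48 g(9,-1)=117 g(9,1)=125 g(9,3)=84 g(9,5)=36 g(9,7)=9 g(9,9)=1
t=10: g(10,-2)=165 g(10,0)=242 g(10,2)=209 g(10,4)=120 g(10,6)=45 g(10,8)=10 g(10,10)=1
t=11: g(11,-3)=165 g(11,-1)=407 g(11,1)=451 g(11,3)=329 g(11,5)=165 g(11,7)=55 g(11,9)=11 g(11,11)=1
t=12: g(12,-2)=572 g(12,0)=858 g(12,2)=780 g(12,4)=494 g(12,6)=220 g(12,8)=66 g(12,10)=12 g(12,12)=1
t=13: g(13,-3)=572 g(13,-1)=1430 g(13,1)=1638 g(13,3)=1274 g(13,5)=714 g(13,7)=286 g(13,9)=78 g(13,11)=13 g(13,13)=1
t=14: g(14,-2)=2002 g(14,0)=3068 g(14,2)=2912 g(14,4)=1988 g(14,6)=1000 g(14,8)=364 g(14,10)=91 g(14,12)=14 g(14,14)=1
t=15: g(15,-3)=2002 g(15,-1)=5070 g(15,1)=5980 g(15,3)=4900 g(15,5)=2988 g(15,7)=1364 g(15,9)=455 g(15,11)=105 g(15,13)=15 g(15,15)=1
t=16: g(16,-2)=7072 g(16,0)=11050 g(16,2)=10880 g(16,4)=7888 g(16,6)=4352 g(16,8)=1819 g(16,10)=560 g(16,12)=120 g(16,14)=16 g(16,16)=1
t=17: g(17,-3)=7072 g(17,-1)=18122 g(17,1)=21930 g(17,3)=18768 g(17,5)=12240 g(17,7)=6171 g(17,9)=2379 g(17,11)=680 g(17,13)=136 g(17,15)=17 g(17,17)=1
t=18: g(18,-2)=25194 g(18,0)=40052 g(18,2)=40698 g(18,4)=31008 g(18,6)=18411 g(18,8)=8550 g(18,10)=3059 g(18,12)=816 g(18,14)=153 g(18,16)=18 g(18,18)=1
t=19: g(19,-3)=25194 g(19,-1)=65246 g(19,1)=80750 g(19,3)=71706 g(19,5)=49419 g(19,7)=26961 g(19,9)=11609 g(19,11)=3875 g(19,13)=969 g(19,15)=171 g(19,17)=19 g(19,19)=1
t=20: g(20,-2)=90440 g(20,0)=145996 g(20,2)=152456 g(20,4)=121125 g(20,6)=76380 g(20,8)=38570 g(20,10)=15484 g(20,12)=4844 g(20,14)=1140 g(20,16)=190 g(20,18)=20 g(20,20)=1
t=21: g(21,-3)=90440 g(21,-1)=236436 g(21,1)=298452 g(21,3)=273581 g(21,5)=197505 g(21,7)=114950 g(21,9)=54054 g(21,11)=20328 g(21,13)=5984 g(21,15)=1330 g(21,17)=210 g(21,19)=21 g(21,21)=1
t=22: g(22,-2)=326876 g(22,0)=534888 g(22,2)=572033 g(22,4)=471086 g(22,6)=312455 g(22,8)=169004 g(22,10)=74382 g(22,12)=26312 g(22,14)=7314 g(22,16)=1540 g(22,18)=231 g(22,20)=22 g(22,22)=1
t=23: g(23,-3)=326876 g(23,-1)=861764 g(23,1)=1106921 g(23,3)=1043119 g(23,5)=783541 g(23,7)=481459 g(23,9)=243386 g(23,11)=100694 g(23,13)=33626 g(23,15)=8854 g(23,17)=1771 g(23,19)=253 g(23,21)=23 g(23,23)=1
t=24: g(24,-2)=1188640 g(24,0)=1968685 g(24,2)=2150040 g(24,4)=1826660 g(24,6)=1265000 g(24,8)=724845 g(24,10)=344080 g(24,12)=134320 g(24,14)=42480 g(24,16)=10625 g(24,18)=2024 g(24,20)=276 g(24,22)=24 g(24,24)=1
t=25: g(25,-3)=1188640 g(25,-1)=3157325 g(25,1)=4118725 g(25,3)=3976700 g(25,5)=3091660 g(25,7)=1989845 g(25,9)=1068925 g(25,11)=478400 g(25,13)=176800 g(25,15)=53105 g(25,17)=12649 g(25,19)=2300 g(25,21)=300 g(25,23)=25 g(25,25)=1
t=26: g(26,-2)=4345965 g(26,0)=7276050 g(26,2)=8095425 g(26,4)=7068360 g(26,6)=5081505 g(26,8)=3058770 g(26,10)=1547325 g(26,12)=655200 g(26,14)=229905 g(26,16)=65754 g(26,18)=14949 g(26,20)=2600 g(26,22)=325 g(26,24)=26 g(26,26)=1
t=27: g(27,-3)=4345965 g(27,-1)=11622015 g(27,1)=15371475 g(27,3)=15163785 g(27,5)=12149865 g(27,7)=8140275 g(27,9)=4606095 g(27,11)=2202525 g(27,13)=885105 g(27,15)=295659 g(27,17)=80703 g(27,19)=17549 g(27,21)=2925 g(27,23)=351 g(27,25)=27 g(27,27)=1
t=28: g(28,-2)=15967980 g(28,0)=26993490 g(28,2)=30535260 g(28,4)=27313650 g(28,6)=20290140 g(28,8)=12746370 g(28,10)=6808620 g(28,12)=3087630 g(28,14)=1180764 g(28,16)=376362 g(28,18)=98252 g(28,20)=20474 g(28,22)=3276 g(28,24)=378 g(28,26)=28 g(28,28)=1
t=29: g(29,-3)=15967980 g(29,-1)=42961470 g(29,1)=57528750 g(29,3)=57848910 g(29,5)=47603790 g(29,7)=33036510 g(29,9)=19554990 g(29,11)=9896250 g(29,13)=4268394 g(29,15)=1557126 g(29,17)=474614 g(29,19)=118726 g(29,21)=23750 g(29,23)=3654 g(29,25)=406 g(29,27)=29 g(29,29)=1
t=30: g(30,-2)=58929450 g(30,0)=100490220 g(30,2)=115377660 g(30,4)=105452700 g(30,6)=80640300 g(30,8)=52591500 g(30,10)=29451240 g(30,12)=14164644 g(30,14)=5825520 g(30,16)=2031740 g(30,18)=593340 g(30,20)=142476 g(30,22)=27404 g(30,24)=4060 g(30,26)=435 g(30,28)=30 g(30,30)=1
Paths never hitting -4: Σ_s g(30,s) = 565722720
Paths hitting -4: 2^30 - 565722720 = 508019104
P = 508019104/1073741824 = 15875597/33554432

Answer: 15875597/33554432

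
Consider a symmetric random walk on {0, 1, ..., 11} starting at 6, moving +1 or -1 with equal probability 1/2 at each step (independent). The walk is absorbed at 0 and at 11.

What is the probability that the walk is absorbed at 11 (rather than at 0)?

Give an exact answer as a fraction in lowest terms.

Answer: 6/11

Derivation:
Symmetric walk (p = 1/2): the harmonic-function argument gives P(hit 11 before 0 | start at 6) = a/N.
P = 6/11 = 6/11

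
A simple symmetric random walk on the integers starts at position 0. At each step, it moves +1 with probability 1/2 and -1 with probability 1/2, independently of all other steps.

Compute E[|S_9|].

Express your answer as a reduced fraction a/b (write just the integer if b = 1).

S_9 takes values m ≡ 1 (mod 2) with |m| ≤ 9; P(S_9=m) = C(9,(9+m)/2)/2^9.
Total paths: 2^9 = 512
Distribution: P(S=-9)=1/512, P(S=-7)=9/512, P(S=-5)=36/512, P(S=-3)=84/512, P(S=-1)=126/512, P(S=1)=126/512, P(S=3)=84/512, P(S=5)=36/512, P(S=7)=9/512, P(S=9)=1/512
E[|S_9|] = Σ_m |m|·P(S_9=m) = 1260/512 = 315/128

Answer: 315/128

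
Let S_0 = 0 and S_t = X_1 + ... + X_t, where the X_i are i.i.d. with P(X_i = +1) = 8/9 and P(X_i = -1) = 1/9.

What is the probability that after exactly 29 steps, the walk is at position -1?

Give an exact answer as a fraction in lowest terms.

To reach position -1 after 29 steps: need 14 steps of +1 and 15 steps of -1.
Number of such sequences: C(29,14) = 77558760
Each has probability (8/9)^14 · (1/9)^15 = 4398046511104/4710128697246244834921603689
P = 77558760 · 4398046511104/4710128697246244834921603689 = 37900781535950274560/523347633027360537213511521

Answer: 37900781535950274560/523347633027360537213511521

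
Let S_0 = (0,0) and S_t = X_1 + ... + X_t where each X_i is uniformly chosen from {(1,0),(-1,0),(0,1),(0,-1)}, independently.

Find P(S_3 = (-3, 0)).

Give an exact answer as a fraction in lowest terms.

Answer: 1/64

Derivation:
Let h be the number of horizontal steps (so 3-h are vertical). To end at (-3,0) need (h-3)/2 right-steps and ((3-h)+0)/2 up-steps.
Sum over h with 3 ≤ h ≤ 3, h ≡ 1 (mod 2), 3-h ≡ 0 (mod 2):
h=3: C(3,3)·C(3,0)·C(0,0) = 1·1·1 = 1
Total favorable: 1
Total paths: 4^3 = 64
P = 1/64 = 1/64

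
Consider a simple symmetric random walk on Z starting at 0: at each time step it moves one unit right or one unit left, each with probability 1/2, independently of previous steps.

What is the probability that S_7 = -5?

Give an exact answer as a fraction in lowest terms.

Answer: 7/128

Derivation:
To reach position -5 after 7 steps: need 1 step of +1 and 6 of -1.
Favorable paths: C(7,1) = 7
Total paths: 2^7 = 128
P = 7/128 = 7/128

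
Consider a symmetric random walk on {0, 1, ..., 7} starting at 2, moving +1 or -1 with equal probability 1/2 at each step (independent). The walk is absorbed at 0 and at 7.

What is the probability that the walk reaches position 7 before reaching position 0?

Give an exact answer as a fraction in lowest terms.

Answer: 2/7

Derivation:
Symmetric walk (p = 1/2): the harmonic-function argument gives P(hit 7 before 0 | start at 2) = a/N.
P = 2/7 = 2/7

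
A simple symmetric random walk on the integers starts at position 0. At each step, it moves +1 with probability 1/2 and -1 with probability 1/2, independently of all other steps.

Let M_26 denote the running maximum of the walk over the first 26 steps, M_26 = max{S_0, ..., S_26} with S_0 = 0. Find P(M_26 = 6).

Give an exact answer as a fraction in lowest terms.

Let M_26 = max(S_0,...,S_26). Use the reflection principle: for j ≥ 1, #{paths with M_26 ≥ j} = #{S_26 ≥ j} + #{S_26 ≥ j+1}.
By reflection, #{M_26 ≥ 6} = #{S_26 ≥ 6} + #{S_26 ≥ 7} = 10970272 + 5658537 = 16628809.
#{M_26 ≥ 7} = #{S_26 ≥ 7} + #{S_26 ≥ 8} = 5658537 + 5658537 = 11317074.
#{M_26 = 6} = 16628809 - 11317074 = 5311735.
P(M_26 = 6) = 5311735/67108864 = 5311735/67108864

Answer: 5311735/67108864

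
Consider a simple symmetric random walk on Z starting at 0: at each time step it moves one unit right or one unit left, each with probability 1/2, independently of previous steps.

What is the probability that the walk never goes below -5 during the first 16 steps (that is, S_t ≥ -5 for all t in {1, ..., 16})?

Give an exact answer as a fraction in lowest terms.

Answer: 28067/32768

Derivation:
Let f(t,s) = #length-t paths at position s with S_1..S_t all ≥ -5.
f(t,s) = f(t-1,s-1) + f(t-1,s+1) for s ≥ -5; f(t,s) = 0 for s < -5.
t=0: f(0,0)=1
t=1: f(1,-1)=1 f(1,1)=1
t=2: f(2,-2)=1 f(2,0)=2 f(2,2)=1
t=3: f(3,-3)=1 f(3,-1)=3 f(3,1)=3 f(3,3)=1
t=4: f(4,-4)=1 f(4,-2)=4 f(4,0)=6 f(4,2)=4 f(4,4)=1
t=5: f(5,-5)=1 f(5,-3)=5 f(5,-1)=10 f(5,1)=10 f(5,3)=5 f(5,5)=1
t=6: f(6,-4)=6 f(6,-2)=15 f(6,0)=20 f(6,2)=15 f(6,4)=6 f(6,6)=1
t=7: f(7,-5)=6 f(7,-3)=21 f(7,-1)=35 f(7,1)=35 f(7,3)=21 f(7,5)=7 f(7,7)=1
t=8: f(8,-4)=27 f(8,-2)=56 f(8,0)=70 f(8,2)=56 f(8,4)=28 f(8,6)=8 f(8,8)=1
t=9: f(9,-5)=27 f(9,-3)=83 f(9,-1)=126 f(9,1)=126 f(9,3)=84 f(9,5)=36 f(9,7)=9 f(9,9)=1
t=10: f(10,-4)=110 f(10,-2)=209 f(10,0)=252 f(10,2)=210 f(10,4)=120 f(10,6)=45 f(10,8)=10 f(10,10)=1
t=11: f(11,-5)=110 f(11,-3)=319 f(11,-1)=461 f(11,1)=462 f(11,3)=330 f(11,5)=165 f(11,7)=55 f(11,9)=11 f(11,11)=1
t=12: f(12,-4)=429 f(12,-2)=780 f(12,0)=923 f(12,2)=792 f(12,4)=495 f(12,6)=220 f(12,8)=66 f(12,10)=12 f(12,12)=1
t=13: f(13,-5)=429 f(13,-3)=1209 f(13,-1)=1703 f(13,1)=1715 f(13,3)=1287 f(13,5)=715 f(13,7)=286 f(13,9)=78 f(13,11)=13 f(13,13)=1
t=14: f(14,-4)=1638 f(14,-2)=2912 f(14,0)=3418 f(14,2)=3002 f(14,4)=2002 f(14,6)=1001 f(14,8)=364 f(14,10)=91 f(14,12)=14 f(14,14)=1
t=15: f(15,-5)=1638 f(15,-3)=4550 f(15,-1)=6330 f(15,1)=6420 f(15,3)=5004 f(15,5)=3003 f(15,7)=1365 f(15,9)=455 f(15,11)=105 f(15,13)=15 f(15,15)=1
t=16: f(16,-4)=6188 f(16,-2)=10880 f(16,0)=12750 f(16,2)=11424 f(16,4)=8007 f(16,6)=4368 f(16,8)=1820 f(16,10)=560 f(16,12)=120 f(16,14)=16 f(16,16)=1
Σ_s f(16,s) = 56134
P = 56134/65536 = 28067/32768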